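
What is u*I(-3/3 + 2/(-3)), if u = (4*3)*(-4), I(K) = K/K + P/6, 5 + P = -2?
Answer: 8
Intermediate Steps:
P = -7 (P = -5 - 2 = -7)
I(K) = -⅙ (I(K) = K/K - 7/6 = 1 - 7*⅙ = 1 - 7/6 = -⅙)
u = -48 (u = 12*(-4) = -48)
u*I(-3/3 + 2/(-3)) = -48*(-⅙) = 8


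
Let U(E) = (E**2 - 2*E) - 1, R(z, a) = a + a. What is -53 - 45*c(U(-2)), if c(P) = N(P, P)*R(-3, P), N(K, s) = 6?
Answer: -3833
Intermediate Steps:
R(z, a) = 2*a
U(E) = -1 + E**2 - 2*E
c(P) = 12*P (c(P) = 6*(2*P) = 12*P)
-53 - 45*c(U(-2)) = -53 - 540*(-1 + (-2)**2 - 2*(-2)) = -53 - 540*(-1 + 4 + 4) = -53 - 540*7 = -53 - 45*84 = -53 - 3780 = -3833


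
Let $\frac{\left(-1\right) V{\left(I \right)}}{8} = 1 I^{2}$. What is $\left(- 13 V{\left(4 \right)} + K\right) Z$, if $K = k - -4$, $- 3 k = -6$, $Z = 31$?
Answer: $51770$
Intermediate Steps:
$k = 2$ ($k = \left(- \frac{1}{3}\right) \left(-6\right) = 2$)
$V{\left(I \right)} = - 8 I^{2}$ ($V{\left(I \right)} = - 8 \cdot 1 I^{2} = - 8 I^{2}$)
$K = 6$ ($K = 2 - -4 = 2 + 4 = 6$)
$\left(- 13 V{\left(4 \right)} + K\right) Z = \left(- 13 \left(- 8 \cdot 4^{2}\right) + 6\right) 31 = \left(- 13 \left(\left(-8\right) 16\right) + 6\right) 31 = \left(\left(-13\right) \left(-128\right) + 6\right) 31 = \left(1664 + 6\right) 31 = 1670 \cdot 31 = 51770$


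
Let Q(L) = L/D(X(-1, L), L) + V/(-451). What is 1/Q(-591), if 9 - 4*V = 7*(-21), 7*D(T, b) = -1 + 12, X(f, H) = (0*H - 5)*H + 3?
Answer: -451/169656 ≈ -0.0026583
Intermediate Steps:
X(f, H) = 3 - 5*H (X(f, H) = (0 - 5)*H + 3 = -5*H + 3 = 3 - 5*H)
D(T, b) = 11/7 (D(T, b) = (-1 + 12)/7 = (⅐)*11 = 11/7)
V = 39 (V = 9/4 - 7*(-21)/4 = 9/4 - ¼*(-147) = 9/4 + 147/4 = 39)
Q(L) = -39/451 + 7*L/11 (Q(L) = L/(11/7) + 39/(-451) = L*(7/11) + 39*(-1/451) = 7*L/11 - 39/451 = -39/451 + 7*L/11)
1/Q(-591) = 1/(-39/451 + (7/11)*(-591)) = 1/(-39/451 - 4137/11) = 1/(-169656/451) = -451/169656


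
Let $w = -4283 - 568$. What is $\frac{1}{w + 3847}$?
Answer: $- \frac{1}{1004} \approx -0.00099602$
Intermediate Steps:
$w = -4851$
$\frac{1}{w + 3847} = \frac{1}{-4851 + 3847} = \frac{1}{-1004} = - \frac{1}{1004}$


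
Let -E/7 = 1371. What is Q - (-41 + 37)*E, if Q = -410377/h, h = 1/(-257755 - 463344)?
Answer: 295922405935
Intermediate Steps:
E = -9597 (E = -7*1371 = -9597)
h = -1/721099 (h = 1/(-721099) = -1/721099 ≈ -1.3868e-6)
Q = 295922444323 (Q = -410377/(-1/721099) = -410377*(-721099) = 295922444323)
Q - (-41 + 37)*E = 295922444323 - (-41 + 37)*(-9597) = 295922444323 - (-4)*(-9597) = 295922444323 - 1*38388 = 295922444323 - 38388 = 295922405935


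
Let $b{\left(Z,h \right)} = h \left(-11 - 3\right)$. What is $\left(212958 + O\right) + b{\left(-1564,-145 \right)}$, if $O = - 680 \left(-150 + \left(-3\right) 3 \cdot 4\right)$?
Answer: $341468$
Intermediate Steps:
$O = 126480$ ($O = - 680 \left(-150 - 36\right) = \left(-680\right) \left(-186\right) = 126480$)
$b{\left(Z,h \right)} = - 14 h$ ($b{\left(Z,h \right)} = h \left(-14\right) = - 14 h$)
$\left(212958 + O\right) + b{\left(-1564,-145 \right)} = \left(212958 + 126480\right) - -2030 = 339438 + 2030 = 341468$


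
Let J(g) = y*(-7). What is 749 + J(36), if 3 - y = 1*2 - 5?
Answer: 707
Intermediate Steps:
y = 6 (y = 3 - (1*2 - 5) = 3 - (2 - 5) = 3 - 1*(-3) = 3 + 3 = 6)
J(g) = -42 (J(g) = 6*(-7) = -42)
749 + J(36) = 749 - 42 = 707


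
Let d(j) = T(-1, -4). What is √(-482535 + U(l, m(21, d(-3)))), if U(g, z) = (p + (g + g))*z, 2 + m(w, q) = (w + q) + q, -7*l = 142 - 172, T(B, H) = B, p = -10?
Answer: 31*I*√24605/7 ≈ 694.67*I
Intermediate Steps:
d(j) = -1
l = 30/7 (l = -(142 - 172)/7 = -⅐*(-30) = 30/7 ≈ 4.2857)
m(w, q) = -2 + w + 2*q (m(w, q) = -2 + ((w + q) + q) = -2 + ((q + w) + q) = -2 + (w + 2*q) = -2 + w + 2*q)
U(g, z) = z*(-10 + 2*g) (U(g, z) = (-10 + (g + g))*z = (-10 + 2*g)*z = z*(-10 + 2*g))
√(-482535 + U(l, m(21, d(-3)))) = √(-482535 + 2*(-2 + 21 + 2*(-1))*(-5 + 30/7)) = √(-482535 + 2*(-2 + 21 - 2)*(-5/7)) = √(-482535 + 2*17*(-5/7)) = √(-482535 - 170/7) = √(-3377915/7) = 31*I*√24605/7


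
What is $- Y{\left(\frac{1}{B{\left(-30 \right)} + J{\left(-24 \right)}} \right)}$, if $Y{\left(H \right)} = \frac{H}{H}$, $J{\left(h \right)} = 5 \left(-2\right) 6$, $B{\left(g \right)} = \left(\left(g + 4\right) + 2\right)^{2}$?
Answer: $-1$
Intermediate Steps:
$B{\left(g \right)} = \left(6 + g\right)^{2}$ ($B{\left(g \right)} = \left(\left(4 + g\right) + 2\right)^{2} = \left(6 + g\right)^{2}$)
$J{\left(h \right)} = -60$ ($J{\left(h \right)} = \left(-10\right) 6 = -60$)
$Y{\left(H \right)} = 1$
$- Y{\left(\frac{1}{B{\left(-30 \right)} + J{\left(-24 \right)}} \right)} = \left(-1\right) 1 = -1$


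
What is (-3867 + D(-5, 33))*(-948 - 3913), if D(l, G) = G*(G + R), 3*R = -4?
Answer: 13717742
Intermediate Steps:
R = -4/3 (R = (⅓)*(-4) = -4/3 ≈ -1.3333)
D(l, G) = G*(-4/3 + G) (D(l, G) = G*(G - 4/3) = G*(-4/3 + G))
(-3867 + D(-5, 33))*(-948 - 3913) = (-3867 + (⅓)*33*(-4 + 3*33))*(-948 - 3913) = (-3867 + (⅓)*33*(-4 + 99))*(-4861) = (-3867 + (⅓)*33*95)*(-4861) = (-3867 + 1045)*(-4861) = -2822*(-4861) = 13717742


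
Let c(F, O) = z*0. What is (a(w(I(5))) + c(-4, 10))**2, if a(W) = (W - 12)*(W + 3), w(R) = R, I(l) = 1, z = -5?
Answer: 1936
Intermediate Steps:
a(W) = (-12 + W)*(3 + W)
c(F, O) = 0 (c(F, O) = -5*0 = 0)
(a(w(I(5))) + c(-4, 10))**2 = ((-36 + 1**2 - 9*1) + 0)**2 = ((-36 + 1 - 9) + 0)**2 = (-44 + 0)**2 = (-44)**2 = 1936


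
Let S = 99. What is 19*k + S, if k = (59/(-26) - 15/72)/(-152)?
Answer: 247877/2496 ≈ 99.310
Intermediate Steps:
k = 773/47424 (k = (59*(-1/26) - 15*1/72)*(-1/152) = (-59/26 - 5/24)*(-1/152) = -773/312*(-1/152) = 773/47424 ≈ 0.016300)
19*k + S = 19*(773/47424) + 99 = 773/2496 + 99 = 247877/2496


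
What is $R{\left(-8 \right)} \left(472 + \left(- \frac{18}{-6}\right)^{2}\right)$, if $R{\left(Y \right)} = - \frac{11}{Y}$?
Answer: $\frac{5291}{8} \approx 661.38$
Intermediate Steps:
$R{\left(-8 \right)} \left(472 + \left(- \frac{18}{-6}\right)^{2}\right) = - \frac{11}{-8} \left(472 + \left(- \frac{18}{-6}\right)^{2}\right) = \left(-11\right) \left(- \frac{1}{8}\right) \left(472 + \left(\left(-18\right) \left(- \frac{1}{6}\right)\right)^{2}\right) = \frac{11 \left(472 + 3^{2}\right)}{8} = \frac{11 \left(472 + 9\right)}{8} = \frac{11}{8} \cdot 481 = \frac{5291}{8}$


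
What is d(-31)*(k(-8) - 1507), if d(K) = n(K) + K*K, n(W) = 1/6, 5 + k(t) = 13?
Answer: -8644733/6 ≈ -1.4408e+6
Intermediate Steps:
k(t) = 8 (k(t) = -5 + 13 = 8)
n(W) = 1/6
d(K) = 1/6 + K**2 (d(K) = 1/6 + K*K = 1/6 + K**2)
d(-31)*(k(-8) - 1507) = (1/6 + (-31)**2)*(8 - 1507) = (1/6 + 961)*(-1499) = (5767/6)*(-1499) = -8644733/6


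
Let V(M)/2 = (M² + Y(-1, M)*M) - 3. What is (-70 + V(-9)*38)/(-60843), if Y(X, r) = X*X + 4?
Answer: -2438/60843 ≈ -0.040070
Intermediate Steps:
Y(X, r) = 4 + X² (Y(X, r) = X² + 4 = 4 + X²)
V(M) = -6 + 2*M² + 10*M (V(M) = 2*((M² + (4 + (-1)²)*M) - 3) = 2*((M² + (4 + 1)*M) - 3) = 2*((M² + 5*M) - 3) = 2*(-3 + M² + 5*M) = -6 + 2*M² + 10*M)
(-70 + V(-9)*38)/(-60843) = (-70 + (-6 + 2*(-9)² + 10*(-9))*38)/(-60843) = (-70 + (-6 + 2*81 - 90)*38)*(-1/60843) = (-70 + (-6 + 162 - 90)*38)*(-1/60843) = (-70 + 66*38)*(-1/60843) = (-70 + 2508)*(-1/60843) = 2438*(-1/60843) = -2438/60843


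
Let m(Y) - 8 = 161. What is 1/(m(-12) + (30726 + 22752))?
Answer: 1/53647 ≈ 1.8640e-5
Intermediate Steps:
m(Y) = 169 (m(Y) = 8 + 161 = 169)
1/(m(-12) + (30726 + 22752)) = 1/(169 + (30726 + 22752)) = 1/(169 + 53478) = 1/53647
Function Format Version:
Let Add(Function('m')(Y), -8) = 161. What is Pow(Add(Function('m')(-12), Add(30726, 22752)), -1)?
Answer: Rational(1, 53647) ≈ 1.8640e-5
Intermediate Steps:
Function('m')(Y) = 169 (Function('m')(Y) = Add(8, 161) = 169)
Pow(Add(Function('m')(-12), Add(30726, 22752)), -1) = Pow(Add(169, Add(30726, 22752)), -1) = Pow(Add(169, 53478), -1) = Pow(53647, -1) = Rational(1, 53647)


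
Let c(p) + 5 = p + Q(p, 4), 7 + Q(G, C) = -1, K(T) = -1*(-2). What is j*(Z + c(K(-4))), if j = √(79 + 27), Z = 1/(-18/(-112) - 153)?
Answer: -94205*√106/8559 ≈ -113.32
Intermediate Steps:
K(T) = 2
Q(G, C) = -8 (Q(G, C) = -7 - 1 = -8)
c(p) = -13 + p (c(p) = -5 + (p - 8) = -5 + (-8 + p) = -13 + p)
Z = -56/8559 (Z = 1/(-18*(-1/112) - 153) = 1/(9/56 - 153) = 1/(-8559/56) = -56/8559 ≈ -0.0065428)
j = √106 ≈ 10.296
j*(Z + c(K(-4))) = √106*(-56/8559 + (-13 + 2)) = √106*(-56/8559 - 11) = √106*(-94205/8559) = -94205*√106/8559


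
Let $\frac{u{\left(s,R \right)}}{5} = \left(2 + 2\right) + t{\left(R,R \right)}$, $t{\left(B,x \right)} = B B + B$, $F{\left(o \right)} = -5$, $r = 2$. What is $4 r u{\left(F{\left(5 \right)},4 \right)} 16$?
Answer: $15360$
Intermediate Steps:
$t{\left(B,x \right)} = B + B^{2}$ ($t{\left(B,x \right)} = B^{2} + B = B + B^{2}$)
$u{\left(s,R \right)} = 20 + 5 R \left(1 + R\right)$ ($u{\left(s,R \right)} = 5 \left(\left(2 + 2\right) + R \left(1 + R\right)\right) = 5 \left(4 + R \left(1 + R\right)\right) = 20 + 5 R \left(1 + R\right)$)
$4 r u{\left(F{\left(5 \right)},4 \right)} 16 = 4 \cdot 2 \left(20 + 5 \cdot 4 \left(1 + 4\right)\right) 16 = 8 \left(20 + 5 \cdot 4 \cdot 5\right) 16 = 8 \left(20 + 100\right) 16 = 8 \cdot 120 \cdot 16 = 960 \cdot 16 = 15360$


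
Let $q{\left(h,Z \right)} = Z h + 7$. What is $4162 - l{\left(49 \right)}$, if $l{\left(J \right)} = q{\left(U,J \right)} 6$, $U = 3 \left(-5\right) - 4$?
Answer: $9706$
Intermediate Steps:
$U = -19$ ($U = -15 - 4 = -19$)
$q{\left(h,Z \right)} = 7 + Z h$
$l{\left(J \right)} = 42 - 114 J$ ($l{\left(J \right)} = \left(7 + J \left(-19\right)\right) 6 = \left(7 - 19 J\right) 6 = 42 - 114 J$)
$4162 - l{\left(49 \right)} = 4162 - \left(42 - 5586\right) = 4162 - -5544 = 4162 + 5544 = 9706$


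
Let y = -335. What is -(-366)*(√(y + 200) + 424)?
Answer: 155184 + 1098*I*√15 ≈ 1.5518e+5 + 4252.5*I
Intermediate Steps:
-(-366)*(√(y + 200) + 424) = -(-366)*(√(-335 + 200) + 424) = -(-366)*(√(-135) + 424) = -(-366)*(3*I*√15 + 424) = -(-366)*(424 + 3*I*√15) = -(-155184 - 1098*I*√15) = 155184 + 1098*I*√15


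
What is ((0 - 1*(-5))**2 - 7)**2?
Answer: 324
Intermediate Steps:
((0 - 1*(-5))**2 - 7)**2 = ((0 + 5)**2 - 7)**2 = (5**2 - 7)**2 = (25 - 7)**2 = 18**2 = 324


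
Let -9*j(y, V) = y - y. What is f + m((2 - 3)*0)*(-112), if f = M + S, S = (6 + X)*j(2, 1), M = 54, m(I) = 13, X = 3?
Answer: -1402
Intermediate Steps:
j(y, V) = 0 (j(y, V) = -(y - y)/9 = -1/9*0 = 0)
S = 0 (S = (6 + 3)*0 = 9*0 = 0)
f = 54 (f = 54 + 0 = 54)
f + m((2 - 3)*0)*(-112) = 54 + 13*(-112) = 54 - 1456 = -1402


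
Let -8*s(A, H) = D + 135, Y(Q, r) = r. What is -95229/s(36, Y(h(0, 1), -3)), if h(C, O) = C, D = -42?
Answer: 253944/31 ≈ 8191.7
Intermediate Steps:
s(A, H) = -93/8 (s(A, H) = -(-42 + 135)/8 = -⅛*93 = -93/8)
-95229/s(36, Y(h(0, 1), -3)) = -95229/(-93/8) = -95229*(-8/93) = 253944/31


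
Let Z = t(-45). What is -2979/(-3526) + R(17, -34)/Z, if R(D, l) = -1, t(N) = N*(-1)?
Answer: 130529/158670 ≈ 0.82264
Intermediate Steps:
t(N) = -N
Z = 45 (Z = -1*(-45) = 45)
-2979/(-3526) + R(17, -34)/Z = -2979/(-3526) - 1/45 = -2979*(-1/3526) - 1*1/45 = 2979/3526 - 1/45 = 130529/158670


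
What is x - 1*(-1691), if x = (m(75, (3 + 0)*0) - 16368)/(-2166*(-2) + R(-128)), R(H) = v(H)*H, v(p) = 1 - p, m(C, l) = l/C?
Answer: 1717729/1015 ≈ 1692.3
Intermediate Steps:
R(H) = H*(1 - H) (R(H) = (1 - H)*H = H*(1 - H))
x = 1364/1015 (x = (((3 + 0)*0)/75 - 16368)/(-2166*(-2) - 128*(1 - 1*(-128))) = ((3*0)*(1/75) - 16368)/(4332 - 128*(1 + 128)) = (0*(1/75) - 16368)/(4332 - 128*129) = (0 - 16368)/(4332 - 16512) = -16368/(-12180) = -16368*(-1/12180) = 1364/1015 ≈ 1.3438)
x - 1*(-1691) = 1364/1015 - 1*(-1691) = 1364/1015 + 1691 = 1717729/1015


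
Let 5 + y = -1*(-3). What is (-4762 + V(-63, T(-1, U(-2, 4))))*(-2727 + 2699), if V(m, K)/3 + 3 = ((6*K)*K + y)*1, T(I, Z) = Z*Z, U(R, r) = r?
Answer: 4732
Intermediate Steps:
T(I, Z) = Z**2
y = -2 (y = -5 - 1*(-3) = -5 + 3 = -2)
V(m, K) = -15 + 18*K**2 (V(m, K) = -9 + 3*(((6*K)*K - 2)*1) = -9 + 3*((6*K**2 - 2)*1) = -9 + 3*((-2 + 6*K**2)*1) = -9 + 3*(-2 + 6*K**2) = -9 + (-6 + 18*K**2) = -15 + 18*K**2)
(-4762 + V(-63, T(-1, U(-2, 4))))*(-2727 + 2699) = (-4762 + (-15 + 18*(4**2)**2))*(-2727 + 2699) = (-4762 + (-15 + 18*16**2))*(-28) = (-4762 + (-15 + 18*256))*(-28) = (-4762 + (-15 + 4608))*(-28) = (-4762 + 4593)*(-28) = -169*(-28) = 4732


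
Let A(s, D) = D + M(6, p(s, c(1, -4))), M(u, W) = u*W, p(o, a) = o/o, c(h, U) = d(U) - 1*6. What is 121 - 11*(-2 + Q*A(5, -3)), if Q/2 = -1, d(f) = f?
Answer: 209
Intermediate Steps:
c(h, U) = -6 + U (c(h, U) = U - 1*6 = U - 6 = -6 + U)
p(o, a) = 1
M(u, W) = W*u
Q = -2 (Q = 2*(-1) = -2)
A(s, D) = 6 + D (A(s, D) = D + 1*6 = D + 6 = 6 + D)
121 - 11*(-2 + Q*A(5, -3)) = 121 - 11*(-2 - 2*(6 - 3)) = 121 - 11*(-2 - 2*3) = 121 - 11*(-2 - 6) = 121 - 11*(-8) = 121 + 88 = 209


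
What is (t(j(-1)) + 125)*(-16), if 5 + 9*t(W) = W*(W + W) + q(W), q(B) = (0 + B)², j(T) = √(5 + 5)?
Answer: -18400/9 ≈ -2044.4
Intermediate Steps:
j(T) = √10
q(B) = B²
t(W) = -5/9 + W²/3 (t(W) = -5/9 + (W*(W + W) + W²)/9 = -5/9 + (W*(2*W) + W²)/9 = -5/9 + (2*W² + W²)/9 = -5/9 + (3*W²)/9 = -5/9 + W²/3)
(t(j(-1)) + 125)*(-16) = ((-5/9 + (√10)²/3) + 125)*(-16) = ((-5/9 + (⅓)*10) + 125)*(-16) = ((-5/9 + 10/3) + 125)*(-16) = (25/9 + 125)*(-16) = (1150/9)*(-16) = -18400/9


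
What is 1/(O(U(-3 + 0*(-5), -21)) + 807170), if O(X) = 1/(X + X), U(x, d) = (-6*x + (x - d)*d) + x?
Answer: 726/586005419 ≈ 1.2389e-6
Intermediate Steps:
U(x, d) = -5*x + d*(x - d) (U(x, d) = (-6*x + d*(x - d)) + x = -5*x + d*(x - d))
O(X) = 1/(2*X)
1/(O(U(-3 + 0*(-5), -21)) + 807170) = 1/(1/(2*(-1*(-21)**2 - 5*(-3 + 0*(-5)) - 21*(-3 + 0*(-5)))) + 807170) = 1/(1/(2*(-1*441 - 5*(-3 + 0) - 21*(-3 + 0))) + 807170) = 1/(1/(2*(-441 - 5*(-3) - 21*(-3))) + 807170) = 1/(1/(2*(-441 + 15 + 63)) + 807170) = 1/((1/2)/(-363) + 807170) = 1/((1/2)*(-1/363) + 807170) = 1/(-1/726 + 807170) = 1/(586005419/726) = 726/586005419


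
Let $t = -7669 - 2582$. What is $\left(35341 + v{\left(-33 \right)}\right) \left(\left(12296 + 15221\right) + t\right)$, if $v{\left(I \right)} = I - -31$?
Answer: $610163174$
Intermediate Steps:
$v{\left(I \right)} = 31 + I$ ($v{\left(I \right)} = I + 31 = 31 + I$)
$t = -10251$
$\left(35341 + v{\left(-33 \right)}\right) \left(\left(12296 + 15221\right) + t\right) = \left(35341 + \left(31 - 33\right)\right) \left(\left(12296 + 15221\right) - 10251\right) = \left(35341 - 2\right) \left(27517 - 10251\right) = 35339 \cdot 17266 = 610163174$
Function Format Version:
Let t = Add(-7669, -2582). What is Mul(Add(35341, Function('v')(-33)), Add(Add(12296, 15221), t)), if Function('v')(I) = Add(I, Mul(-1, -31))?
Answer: 610163174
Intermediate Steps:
Function('v')(I) = Add(31, I) (Function('v')(I) = Add(I, 31) = Add(31, I))
t = -10251
Mul(Add(35341, Function('v')(-33)), Add(Add(12296, 15221), t)) = Mul(Add(35341, Add(31, -33)), Add(Add(12296, 15221), -10251)) = Mul(Add(35341, -2), Add(27517, -10251)) = Mul(35339, 17266) = 610163174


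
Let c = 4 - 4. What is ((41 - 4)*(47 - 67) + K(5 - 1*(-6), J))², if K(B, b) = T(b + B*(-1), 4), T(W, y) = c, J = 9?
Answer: 547600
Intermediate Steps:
c = 0
T(W, y) = 0
K(B, b) = 0
((41 - 4)*(47 - 67) + K(5 - 1*(-6), J))² = ((41 - 4)*(47 - 67) + 0)² = (37*(-20) + 0)² = (-740 + 0)² = (-740)² = 547600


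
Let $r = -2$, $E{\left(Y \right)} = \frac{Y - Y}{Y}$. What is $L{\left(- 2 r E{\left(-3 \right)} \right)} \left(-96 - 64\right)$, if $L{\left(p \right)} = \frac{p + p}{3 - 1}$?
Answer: $0$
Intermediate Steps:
$E{\left(Y \right)} = 0$ ($E{\left(Y \right)} = \frac{0}{Y} = 0$)
$L{\left(p \right)} = p$ ($L{\left(p \right)} = \frac{2 p}{2} = 2 p \frac{1}{2} = p$)
$L{\left(- 2 r E{\left(-3 \right)} \right)} \left(-96 - 64\right) = \left(-2\right) \left(-2\right) 0 \left(-96 - 64\right) = 4 \cdot 0 \left(-160\right) = 0 \left(-160\right) = 0$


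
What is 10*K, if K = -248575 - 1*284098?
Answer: -5326730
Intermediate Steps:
K = -532673 (K = -248575 - 284098 = -532673)
10*K = 10*(-532673) = -5326730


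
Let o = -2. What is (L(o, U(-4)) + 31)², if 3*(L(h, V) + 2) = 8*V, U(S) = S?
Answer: 3025/9 ≈ 336.11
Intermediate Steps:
L(h, V) = -2 + 8*V/3 (L(h, V) = -2 + (8*V)/3 = -2 + 8*V/3)
(L(o, U(-4)) + 31)² = ((-2 + (8/3)*(-4)) + 31)² = ((-2 - 32/3) + 31)² = (-38/3 + 31)² = (55/3)² = 3025/9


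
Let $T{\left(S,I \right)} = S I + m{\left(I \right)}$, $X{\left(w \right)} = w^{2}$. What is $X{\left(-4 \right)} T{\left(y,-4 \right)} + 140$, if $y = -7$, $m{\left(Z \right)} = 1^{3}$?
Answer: $604$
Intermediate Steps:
$m{\left(Z \right)} = 1$
$T{\left(S,I \right)} = 1 + I S$ ($T{\left(S,I \right)} = S I + 1 = I S + 1 = 1 + I S$)
$X{\left(-4 \right)} T{\left(y,-4 \right)} + 140 = \left(-4\right)^{2} \left(1 - -28\right) + 140 = 16 \left(1 + 28\right) + 140 = 16 \cdot 29 + 140 = 464 + 140 = 604$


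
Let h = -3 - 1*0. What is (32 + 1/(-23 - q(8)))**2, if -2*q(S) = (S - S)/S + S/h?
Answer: 5442889/5329 ≈ 1021.4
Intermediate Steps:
h = -3 (h = -3 + 0 = -3)
q(S) = S/6 (q(S) = -((S - S)/S + S/(-3))/2 = -(0/S + S*(-1/3))/2 = -(0 - S/3)/2 = -(-1)*S/6 = S/6)
(32 + 1/(-23 - q(8)))**2 = (32 + 1/(-23 - 8/6))**2 = (32 + 1/(-23 - 1*4/3))**2 = (32 + 1/(-23 - 4/3))**2 = (32 + 1/(-73/3))**2 = (32 - 3/73)**2 = (2333/73)**2 = 5442889/5329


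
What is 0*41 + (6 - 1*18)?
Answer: -12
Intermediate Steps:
0*41 + (6 - 1*18) = 0 + (6 - 18) = 0 - 12 = -12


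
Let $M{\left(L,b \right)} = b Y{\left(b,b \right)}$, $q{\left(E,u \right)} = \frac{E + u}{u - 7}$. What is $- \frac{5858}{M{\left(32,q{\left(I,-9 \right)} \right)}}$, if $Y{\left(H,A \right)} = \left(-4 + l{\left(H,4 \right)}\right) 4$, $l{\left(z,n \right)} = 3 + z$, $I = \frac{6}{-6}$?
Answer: $\frac{93728}{15} \approx 6248.5$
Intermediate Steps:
$I = -1$ ($I = 6 \left(- \frac{1}{6}\right) = -1$)
$q{\left(E,u \right)} = \frac{E + u}{-7 + u}$
$Y{\left(H,A \right)} = -4 + 4 H$ ($Y{\left(H,A \right)} = \left(-4 + \left(3 + H\right)\right) 4 = \left(-1 + H\right) 4 = -4 + 4 H$)
$M{\left(L,b \right)} = b \left(-4 + 4 b\right)$
$- \frac{5858}{M{\left(32,q{\left(I,-9 \right)} \right)}} = - \frac{5858}{4 \frac{-1 - 9}{-7 - 9} \left(-1 + \frac{-1 - 9}{-7 - 9}\right)} = - \frac{5858}{4 \frac{1}{-16} \left(-10\right) \left(-1 + \frac{1}{-16} \left(-10\right)\right)} = - \frac{5858}{4 \left(\left(- \frac{1}{16}\right) \left(-10\right)\right) \left(-1 - - \frac{5}{8}\right)} = - \frac{5858}{4 \cdot \frac{5}{8} \left(-1 + \frac{5}{8}\right)} = - \frac{5858}{4 \cdot \frac{5}{8} \left(- \frac{3}{8}\right)} = - \frac{5858}{- \frac{15}{16}} = \left(-5858\right) \left(- \frac{16}{15}\right) = \frac{93728}{15}$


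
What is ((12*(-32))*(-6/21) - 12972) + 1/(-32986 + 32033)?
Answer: -85804315/6671 ≈ -12862.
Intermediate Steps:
((12*(-32))*(-6/21) - 12972) + 1/(-32986 + 32033) = (-(-2304)/21 - 12972) + 1/(-953) = (-384*(-2/7) - 12972) - 1/953 = (768/7 - 12972) - 1/953 = -90036/7 - 1/953 = -85804315/6671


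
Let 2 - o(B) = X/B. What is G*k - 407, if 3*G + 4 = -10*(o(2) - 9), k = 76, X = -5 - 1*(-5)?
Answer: 1265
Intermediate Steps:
X = 0 (X = -5 + 5 = 0)
o(B) = 2 (o(B) = 2 - 0/B = 2 - 1*0 = 2 + 0 = 2)
G = 22 (G = -4/3 + (-10*(2 - 9))/3 = -4/3 + (-10*(-7))/3 = -4/3 + (1/3)*70 = -4/3 + 70/3 = 22)
G*k - 407 = 22*76 - 407 = 1672 - 407 = 1265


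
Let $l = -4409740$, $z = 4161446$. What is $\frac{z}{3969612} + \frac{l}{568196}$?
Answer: $- \frac{1892554981183}{281939707494} \approx -6.7126$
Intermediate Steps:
$\frac{z}{3969612} + \frac{l}{568196} = \frac{4161446}{3969612} - \frac{4409740}{568196} = 4161446 \cdot \frac{1}{3969612} - \frac{1102435}{142049} = \frac{2080723}{1984806} - \frac{1102435}{142049} = - \frac{1892554981183}{281939707494}$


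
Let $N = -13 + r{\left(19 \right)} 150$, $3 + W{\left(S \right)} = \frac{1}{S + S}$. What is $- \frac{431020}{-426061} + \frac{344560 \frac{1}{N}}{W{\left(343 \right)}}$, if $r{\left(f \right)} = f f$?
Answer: $- \frac{52708949742580}{47446071582349} \approx -1.1109$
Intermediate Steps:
$r{\left(f \right)} = f^{2}$
$W{\left(S \right)} = -3 + \frac{1}{2 S}$ ($W{\left(S \right)} = -3 + \frac{1}{S + S} = -3 + \frac{1}{2 S}$)
$N = 54137$ ($N = -13 + 19^{2} \cdot 150 = -13 + 361 \cdot 150 = -13 + 54150 = 54137$)
$- \frac{431020}{-426061} + \frac{344560 \frac{1}{N}}{W{\left(343 \right)}} = - \frac{431020}{-426061} + \frac{344560 \cdot \frac{1}{54137}}{-3 + \frac{1}{2 \cdot 343}} = \left(-431020\right) \left(- \frac{1}{426061}\right) + \frac{344560 \cdot \frac{1}{54137}}{-3 + \frac{1}{2} \cdot \frac{1}{343}} = \frac{431020}{426061} + \frac{344560}{54137 \left(-3 + \frac{1}{686}\right)} = \frac{431020}{426061} + \frac{344560}{54137 \left(- \frac{2057}{686}\right)} = \frac{431020}{426061} + \frac{344560}{54137} \left(- \frac{686}{2057}\right) = \frac{431020}{426061} - \frac{236368160}{111359809} = - \frac{52708949742580}{47446071582349}$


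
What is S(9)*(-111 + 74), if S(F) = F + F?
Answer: -666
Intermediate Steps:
S(F) = 2*F
S(9)*(-111 + 74) = (2*9)*(-111 + 74) = 18*(-37) = -666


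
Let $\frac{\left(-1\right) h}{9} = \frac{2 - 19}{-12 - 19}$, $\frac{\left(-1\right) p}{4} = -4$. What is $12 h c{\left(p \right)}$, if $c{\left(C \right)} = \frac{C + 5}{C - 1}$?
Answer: $- \frac{12852}{155} \approx -82.916$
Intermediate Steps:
$p = 16$ ($p = \left(-4\right) \left(-4\right) = 16$)
$h = - \frac{153}{31}$ ($h = - 9 \frac{2 - 19}{-12 - 19} = - 9 \left(- \frac{17}{-31}\right) = - 9 \left(\left(-17\right) \left(- \frac{1}{31}\right)\right) = \left(-9\right) \frac{17}{31} = - \frac{153}{31} \approx -4.9355$)
$c{\left(C \right)} = \frac{5 + C}{-1 + C}$
$12 h c{\left(p \right)} = 12 \left(- \frac{153}{31}\right) \frac{5 + 16}{-1 + 16} = - \frac{1836 \cdot \frac{1}{15} \cdot 21}{31} = \left(- \frac{1836}{31}\right) \frac{7}{5} = - \frac{12852}{155}$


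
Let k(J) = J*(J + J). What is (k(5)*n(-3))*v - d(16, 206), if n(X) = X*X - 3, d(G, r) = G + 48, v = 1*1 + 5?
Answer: 1736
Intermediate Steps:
v = 6 (v = 1 + 5 = 6)
d(G, r) = 48 + G
n(X) = -3 + X² (n(X) = X² - 3 = -3 + X²)
k(J) = 2*J² (k(J) = J*(2*J) = 2*J²)
(k(5)*n(-3))*v - d(16, 206) = ((2*5²)*(-3 + (-3)²))*6 - (48 + 16) = ((2*25)*(-3 + 9))*6 - 1*64 = (50*6)*6 - 64 = 300*6 - 64 = 1800 - 64 = 1736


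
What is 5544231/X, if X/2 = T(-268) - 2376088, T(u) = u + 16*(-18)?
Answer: -5544231/4753288 ≈ -1.1664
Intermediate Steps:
T(u) = -288 + u (T(u) = u - 288 = -288 + u)
X = -4753288 (X = 2*((-288 - 268) - 2376088) = 2*(-556 - 2376088) = 2*(-2376644) = -4753288)
5544231/X = 5544231/(-4753288) = 5544231*(-1/4753288) = -5544231/4753288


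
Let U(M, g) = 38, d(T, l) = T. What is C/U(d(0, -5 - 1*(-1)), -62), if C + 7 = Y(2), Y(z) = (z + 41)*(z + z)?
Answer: 165/38 ≈ 4.3421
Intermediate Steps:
Y(z) = 2*z*(41 + z) (Y(z) = (41 + z)*(2*z) = 2*z*(41 + z))
C = 165 (C = -7 + 2*2*(41 + 2) = -7 + 2*2*43 = -7 + 172 = 165)
C/U(d(0, -5 - 1*(-1)), -62) = 165/38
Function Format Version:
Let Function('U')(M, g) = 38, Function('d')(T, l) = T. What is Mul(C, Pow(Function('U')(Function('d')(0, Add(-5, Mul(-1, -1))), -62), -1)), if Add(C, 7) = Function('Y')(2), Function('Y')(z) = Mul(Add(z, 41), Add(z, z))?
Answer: Rational(165, 38) ≈ 4.3421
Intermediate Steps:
Function('Y')(z) = Mul(2, z, Add(41, z)) (Function('Y')(z) = Mul(Add(41, z), Mul(2, z)) = Mul(2, z, Add(41, z)))
C = 165 (C = Add(-7, Mul(2, 2, Add(41, 2))) = Add(-7, Mul(2, 2, 43)) = Add(-7, 172) = 165)
Mul(C, Pow(Function('U')(Function('d')(0, Add(-5, Mul(-1, -1))), -62), -1)) = Mul(165, Pow(38, -1)) = Mul(165, Rational(1, 38)) = Rational(165, 38)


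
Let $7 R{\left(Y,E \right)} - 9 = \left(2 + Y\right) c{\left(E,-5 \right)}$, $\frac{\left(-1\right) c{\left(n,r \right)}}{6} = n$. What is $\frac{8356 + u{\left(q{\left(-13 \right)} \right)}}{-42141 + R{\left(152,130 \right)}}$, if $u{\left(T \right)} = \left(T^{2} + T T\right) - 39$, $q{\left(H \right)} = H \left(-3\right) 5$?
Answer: $- \frac{590569}{415098} \approx -1.4227$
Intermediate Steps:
$q{\left(H \right)} = - 15 H$ ($q{\left(H \right)} = - 3 H 5 = - 15 H$)
$c{\left(n,r \right)} = - 6 n$
$R{\left(Y,E \right)} = \frac{9}{7} - \frac{6 E \left(2 + Y\right)}{7}$ ($R{\left(Y,E \right)} = \frac{9}{7} + \frac{\left(2 + Y\right) \left(- 6 E\right)}{7} = \frac{9}{7} + \frac{\left(-6\right) E \left(2 + Y\right)}{7} = \frac{9}{7} - \frac{6 E \left(2 + Y\right)}{7}$)
$u{\left(T \right)} = -39 + 2 T^{2}$ ($u{\left(T \right)} = \left(T^{2} + T^{2}\right) - 39 = 2 T^{2} - 39 = -39 + 2 T^{2}$)
$\frac{8356 + u{\left(q{\left(-13 \right)} \right)}}{-42141 + R{\left(152,130 \right)}} = \frac{8356 - \left(39 - 2 \left(\left(-15\right) \left(-13\right)\right)^{2}\right)}{-42141 - \left(\frac{1551}{7} + \frac{118560}{7}\right)} = \frac{8356 - \left(39 - 2 \cdot 195^{2}\right)}{-42141 - \frac{120111}{7}} = \frac{8356 + \left(-39 + 2 \cdot 38025\right)}{-42141 - \frac{120111}{7}} = \frac{8356 + \left(-39 + 76050\right)}{- \frac{415098}{7}} = \left(8356 + 76011\right) \left(- \frac{7}{415098}\right) = 84367 \left(- \frac{7}{415098}\right) = - \frac{590569}{415098}$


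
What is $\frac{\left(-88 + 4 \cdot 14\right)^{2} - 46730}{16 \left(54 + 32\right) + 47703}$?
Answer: $- \frac{45706}{49079} \approx -0.93127$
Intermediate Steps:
$\frac{\left(-88 + 4 \cdot 14\right)^{2} - 46730}{16 \left(54 + 32\right) + 47703} = \frac{\left(-88 + 56\right)^{2} - 46730}{16 \cdot 86 + 47703} = \frac{\left(-32\right)^{2} - 46730}{1376 + 47703} = \frac{1024 - 46730}{49079} = \left(-45706\right) \frac{1}{49079} = - \frac{45706}{49079}$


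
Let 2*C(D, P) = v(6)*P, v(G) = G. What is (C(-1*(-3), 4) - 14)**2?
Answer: 4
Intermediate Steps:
C(D, P) = 3*P (C(D, P) = (6*P)/2 = 3*P)
(C(-1*(-3), 4) - 14)**2 = (3*4 - 14)**2 = (12 - 14)**2 = (-2)**2 = 4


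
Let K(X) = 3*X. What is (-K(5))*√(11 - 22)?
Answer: -15*I*√11 ≈ -49.749*I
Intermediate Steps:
(-K(5))*√(11 - 22) = (-3*5)*√(11 - 22) = (-1*15)*√(-11) = -15*I*√11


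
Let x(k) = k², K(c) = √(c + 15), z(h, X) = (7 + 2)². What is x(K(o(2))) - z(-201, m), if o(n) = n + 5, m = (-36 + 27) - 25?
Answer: -59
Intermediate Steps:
m = -34 (m = -9 - 25 = -34)
o(n) = 5 + n
z(h, X) = 81 (z(h, X) = 9² = 81)
K(c) = √(15 + c)
x(K(o(2))) - z(-201, m) = (√(15 + (5 + 2)))² - 1*81 = (√(15 + 7))² - 81 = (√22)² - 81 = 22 - 81 = -59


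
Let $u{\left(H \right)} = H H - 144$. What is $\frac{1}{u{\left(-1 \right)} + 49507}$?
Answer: $\frac{1}{49364} \approx 2.0258 \cdot 10^{-5}$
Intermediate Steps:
$u{\left(H \right)} = -144 + H^{2}$ ($u{\left(H \right)} = H^{2} - 144 = -144 + H^{2}$)
$\frac{1}{u{\left(-1 \right)} + 49507} = \frac{1}{\left(-144 + \left(-1\right)^{2}\right) + 49507} = \frac{1}{\left(-144 + 1\right) + 49507} = \frac{1}{-143 + 49507} = \frac{1}{49364}$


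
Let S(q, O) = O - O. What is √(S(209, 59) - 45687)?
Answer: I*√45687 ≈ 213.75*I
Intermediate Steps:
S(q, O) = 0
√(S(209, 59) - 45687) = √(0 - 45687) = √(-45687) = I*√45687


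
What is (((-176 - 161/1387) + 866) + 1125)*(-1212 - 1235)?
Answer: -6159696068/1387 ≈ -4.4410e+6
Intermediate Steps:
(((-176 - 161/1387) + 866) + 1125)*(-1212 - 1235) = (((-176 - 161*1/1387) + 866) + 1125)*(-2447) = (((-176 - 161/1387) + 866) + 1125)*(-2447) = ((-244273/1387 + 866) + 1125)*(-2447) = (956869/1387 + 1125)*(-2447) = (2517244/1387)*(-2447) = -6159696068/1387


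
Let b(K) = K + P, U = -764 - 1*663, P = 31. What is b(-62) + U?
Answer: -1458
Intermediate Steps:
U = -1427 (U = -764 - 663 = -1427)
b(K) = 31 + K (b(K) = K + 31 = 31 + K)
b(-62) + U = (31 - 62) - 1427 = -31 - 1427 = -1458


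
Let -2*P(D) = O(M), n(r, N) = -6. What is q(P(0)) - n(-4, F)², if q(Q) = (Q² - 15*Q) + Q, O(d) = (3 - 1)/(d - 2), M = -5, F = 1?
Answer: -1861/49 ≈ -37.980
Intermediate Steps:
O(d) = 2/(-2 + d)
P(D) = ⅐ (P(D) = -1/(-2 - 5) = -1/(-7) = -(-1)/7 = -½*(-2/7) = ⅐)
q(Q) = Q² - 14*Q
q(P(0)) - n(-4, F)² = (-14 + ⅐)/7 - 1*(-6)² = (⅐)*(-97/7) - 1*36 = -97/49 - 36 = -1861/49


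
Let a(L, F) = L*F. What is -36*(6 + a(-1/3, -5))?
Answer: -276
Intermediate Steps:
a(L, F) = F*L
-36*(6 + a(-1/3, -5)) = -36*(6 - (-5)/3) = -36*(6 - 5*(-1/3)) = -36*(6 + 5/3) = -36*23/3 = -276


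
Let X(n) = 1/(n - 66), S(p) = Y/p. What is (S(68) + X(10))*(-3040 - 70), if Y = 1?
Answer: 4665/476 ≈ 9.8004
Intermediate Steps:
S(p) = 1/p
X(n) = 1/(-66 + n)
(S(68) + X(10))*(-3040 - 70) = (1/68 + 1/(-66 + 10))*(-3040 - 70) = (1/68 + 1/(-56))*(-3110) = (1/68 - 1/56)*(-3110) = -3/952*(-3110) = 4665/476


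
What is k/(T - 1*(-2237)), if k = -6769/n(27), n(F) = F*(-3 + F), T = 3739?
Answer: -6769/3872448 ≈ -0.0017480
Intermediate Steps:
k = -6769/648 (k = -6769*1/(27*(-3 + 27)) = -6769/(27*24) = -6769/648 ≈ -10.446)
k/(T - 1*(-2237)) = -6769/(648*(3739 - 1*(-2237))) = -6769/(648*(3739 + 2237)) = -6769/648/5976 = -6769/648*1/5976 = -6769/3872448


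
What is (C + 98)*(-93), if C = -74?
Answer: -2232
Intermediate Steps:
(C + 98)*(-93) = (-74 + 98)*(-93) = 24*(-93) = -2232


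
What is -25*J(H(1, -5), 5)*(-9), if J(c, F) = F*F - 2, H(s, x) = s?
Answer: 5175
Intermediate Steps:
J(c, F) = -2 + F² (J(c, F) = F² - 2 = -2 + F²)
-25*J(H(1, -5), 5)*(-9) = -25*(-2 + 5²)*(-9) = -25*(-2 + 25)*(-9) = -25*23*(-9) = -575*(-9) = 5175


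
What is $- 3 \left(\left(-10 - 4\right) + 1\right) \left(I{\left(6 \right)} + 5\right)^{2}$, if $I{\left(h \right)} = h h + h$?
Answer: $86151$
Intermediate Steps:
$I{\left(h \right)} = h + h^{2}$ ($I{\left(h \right)} = h^{2} + h = h + h^{2}$)
$- 3 \left(\left(-10 - 4\right) + 1\right) \left(I{\left(6 \right)} + 5\right)^{2} = - 3 \left(\left(-10 - 4\right) + 1\right) \left(6 \left(1 + 6\right) + 5\right)^{2} = - 3 \left(-14 + 1\right) \left(6 \cdot 7 + 5\right)^{2} = \left(-3\right) \left(-13\right) \left(42 + 5\right)^{2} = 39 \cdot 47^{2} = 39 \cdot 2209 = 86151$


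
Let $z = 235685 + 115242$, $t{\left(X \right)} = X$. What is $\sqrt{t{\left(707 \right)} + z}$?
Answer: $\sqrt{351634} \approx 592.99$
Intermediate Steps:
$z = 350927$
$\sqrt{t{\left(707 \right)} + z} = \sqrt{707 + 350927} = \sqrt{351634}$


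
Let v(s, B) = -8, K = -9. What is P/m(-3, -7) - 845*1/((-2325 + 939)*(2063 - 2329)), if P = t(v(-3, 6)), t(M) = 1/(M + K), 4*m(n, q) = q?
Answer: 196307/6267492 ≈ 0.031321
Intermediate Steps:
m(n, q) = q/4
t(M) = 1/(-9 + M) (t(M) = 1/(M - 9) = 1/(-9 + M))
P = -1/17 (P = 1/(-9 - 8) = 1/(-17) = -1/17 ≈ -0.058824)
P/m(-3, -7) - 845*1/((-2325 + 939)*(2063 - 2329)) = -1/(17*((¼)*(-7))) - 845*1/((-2325 + 939)*(2063 - 2329)) = -1/(17*(-7/4)) - 845/((-266*(-1386))) = -1/17*(-4/7) - 845/368676 = 4/119 - 845*1/368676 = 4/119 - 845/368676 = 196307/6267492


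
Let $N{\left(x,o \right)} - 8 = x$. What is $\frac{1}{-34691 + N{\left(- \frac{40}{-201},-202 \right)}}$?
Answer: $- \frac{201}{6971243} \approx -2.8833 \cdot 10^{-5}$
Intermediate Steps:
$N{\left(x,o \right)} = 8 + x$
$\frac{1}{-34691 + N{\left(- \frac{40}{-201},-202 \right)}} = \frac{1}{-34691 + \left(8 - \frac{40}{-201}\right)} = \frac{1}{-34691 + \left(8 - - \frac{40}{201}\right)} = \frac{1}{-34691 + \left(8 + \frac{40}{201}\right)} = \frac{1}{-34691 + \frac{1648}{201}} = \frac{1}{- \frac{6971243}{201}} = - \frac{201}{6971243}$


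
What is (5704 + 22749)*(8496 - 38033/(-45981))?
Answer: 11116376803877/45981 ≈ 2.4176e+8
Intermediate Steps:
(5704 + 22749)*(8496 - 38033/(-45981)) = 28453*(8496 - 38033*(-1/45981)) = 28453*(8496 + 38033/45981) = 28453*(390692609/45981) = 11116376803877/45981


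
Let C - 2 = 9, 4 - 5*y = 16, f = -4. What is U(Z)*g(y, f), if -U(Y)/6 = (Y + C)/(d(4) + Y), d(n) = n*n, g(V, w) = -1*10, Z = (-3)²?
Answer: 48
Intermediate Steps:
Z = 9
y = -12/5 (y = ⅘ - ⅕*16 = ⅘ - 16/5 = -12/5 ≈ -2.4000)
g(V, w) = -10
C = 11 (C = 2 + 9 = 11)
d(n) = n²
U(Y) = -6*(11 + Y)/(16 + Y) (U(Y) = -6*(Y + 11)/(4² + Y) = -6*(11 + Y)/(16 + Y))
U(Z)*g(y, f) = (6*(-11 - 1*9)/(16 + 9))*(-10) = (6*(-11 - 9)/25)*(-10) = (6*(1/25)*(-20))*(-10) = -24/5*(-10) = 48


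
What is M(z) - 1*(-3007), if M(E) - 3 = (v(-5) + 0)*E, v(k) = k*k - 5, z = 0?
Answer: 3010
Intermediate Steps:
v(k) = -5 + k**2 (v(k) = k**2 - 5 = -5 + k**2)
M(E) = 3 + 20*E (M(E) = 3 + ((-5 + (-5)**2) + 0)*E = 3 + ((-5 + 25) + 0)*E = 3 + (20 + 0)*E = 3 + 20*E)
M(z) - 1*(-3007) = (3 + 20*0) - 1*(-3007) = (3 + 0) + 3007 = 3 + 3007 = 3010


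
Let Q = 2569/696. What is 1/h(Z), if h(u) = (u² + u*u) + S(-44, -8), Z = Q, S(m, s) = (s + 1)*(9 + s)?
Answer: 242208/4904305 ≈ 0.049387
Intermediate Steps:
Q = 2569/696 (Q = 2569*(1/696) = 2569/696 ≈ 3.6911)
S(m, s) = (1 + s)*(9 + s)
Z = 2569/696 ≈ 3.6911
h(u) = -7 + 2*u² (h(u) = (u² + u*u) + (9 + (-8)² + 10*(-8)) = (u² + u²) + (9 + 64 - 80) = 2*u² - 7 = -7 + 2*u²)
1/h(Z) = 1/(-7 + 2*(2569/696)²) = 1/(-7 + 2*(6599761/484416)) = 1/(-7 + 6599761/242208) = 1/(4904305/242208) = 242208/4904305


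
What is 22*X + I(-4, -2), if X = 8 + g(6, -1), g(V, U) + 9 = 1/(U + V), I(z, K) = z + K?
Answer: -118/5 ≈ -23.600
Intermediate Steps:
I(z, K) = K + z
g(V, U) = -9 + 1/(U + V)
X = -⅘ (X = 8 + (1 - 9*(-1) - 9*6)/(-1 + 6) = 8 + (1 + 9 - 54)/5 = 8 + (⅕)*(-44) = 8 - 44/5 = -⅘ ≈ -0.80000)
22*X + I(-4, -2) = 22*(-⅘) + (-2 - 4) = -88/5 - 6 = -118/5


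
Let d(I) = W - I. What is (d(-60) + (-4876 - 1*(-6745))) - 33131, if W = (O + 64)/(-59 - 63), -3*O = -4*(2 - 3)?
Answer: -5710060/183 ≈ -31203.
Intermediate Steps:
O = -4/3 (O = -(-4)*(2 - 3)/3 = -(-4)*(-1)/3 = -1/3*4 = -4/3 ≈ -1.3333)
W = -94/183 (W = (-4/3 + 64)/(-59 - 63) = (188/3)/(-122) = (188/3)*(-1/122) = -94/183 ≈ -0.51366)
d(I) = -94/183 - I
(d(-60) + (-4876 - 1*(-6745))) - 33131 = ((-94/183 - 1*(-60)) + (-4876 - 1*(-6745))) - 33131 = ((-94/183 + 60) + (-4876 + 6745)) - 33131 = (10886/183 + 1869) - 33131 = 352913/183 - 33131 = -5710060/183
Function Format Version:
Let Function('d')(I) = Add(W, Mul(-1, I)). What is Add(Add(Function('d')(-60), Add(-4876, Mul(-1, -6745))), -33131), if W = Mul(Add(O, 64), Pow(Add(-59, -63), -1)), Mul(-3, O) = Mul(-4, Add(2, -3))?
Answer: Rational(-5710060, 183) ≈ -31203.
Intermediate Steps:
O = Rational(-4, 3) (O = Mul(Rational(-1, 3), Mul(-4, Add(2, -3))) = Mul(Rational(-1, 3), Mul(-4, -1)) = Mul(Rational(-1, 3), 4) = Rational(-4, 3) ≈ -1.3333)
W = Rational(-94, 183) (W = Mul(Add(Rational(-4, 3), 64), Pow(Add(-59, -63), -1)) = Mul(Rational(188, 3), Pow(-122, -1)) = Mul(Rational(188, 3), Rational(-1, 122)) = Rational(-94, 183) ≈ -0.51366)
Function('d')(I) = Add(Rational(-94, 183), Mul(-1, I))
Add(Add(Function('d')(-60), Add(-4876, Mul(-1, -6745))), -33131) = Add(Add(Add(Rational(-94, 183), Mul(-1, -60)), Add(-4876, Mul(-1, -6745))), -33131) = Add(Add(Add(Rational(-94, 183), 60), Add(-4876, 6745)), -33131) = Add(Add(Rational(10886, 183), 1869), -33131) = Add(Rational(352913, 183), -33131) = Rational(-5710060, 183)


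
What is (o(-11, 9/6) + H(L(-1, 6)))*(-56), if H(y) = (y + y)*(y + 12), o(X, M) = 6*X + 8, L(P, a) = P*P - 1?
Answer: 3248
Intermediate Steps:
L(P, a) = -1 + P² (L(P, a) = P² - 1 = -1 + P²)
o(X, M) = 8 + 6*X
H(y) = 2*y*(12 + y) (H(y) = (2*y)*(12 + y) = 2*y*(12 + y))
(o(-11, 9/6) + H(L(-1, 6)))*(-56) = ((8 + 6*(-11)) + 2*(-1 + (-1)²)*(12 + (-1 + (-1)²)))*(-56) = ((8 - 66) + 2*(-1 + 1)*(12 + (-1 + 1)))*(-56) = (-58 + 2*0*(12 + 0))*(-56) = (-58 + 2*0*12)*(-56) = (-58 + 0)*(-56) = -58*(-56) = 3248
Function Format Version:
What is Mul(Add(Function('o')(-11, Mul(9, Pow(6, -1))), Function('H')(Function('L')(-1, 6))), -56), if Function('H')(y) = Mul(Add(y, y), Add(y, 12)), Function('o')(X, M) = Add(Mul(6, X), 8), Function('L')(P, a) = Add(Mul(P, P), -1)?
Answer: 3248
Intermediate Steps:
Function('L')(P, a) = Add(-1, Pow(P, 2)) (Function('L')(P, a) = Add(Pow(P, 2), -1) = Add(-1, Pow(P, 2)))
Function('o')(X, M) = Add(8, Mul(6, X))
Function('H')(y) = Mul(2, y, Add(12, y)) (Function('H')(y) = Mul(Mul(2, y), Add(12, y)) = Mul(2, y, Add(12, y)))
Mul(Add(Function('o')(-11, Mul(9, Pow(6, -1))), Function('H')(Function('L')(-1, 6))), -56) = Mul(Add(Add(8, Mul(6, -11)), Mul(2, Add(-1, Pow(-1, 2)), Add(12, Add(-1, Pow(-1, 2))))), -56) = Mul(Add(Add(8, -66), Mul(2, Add(-1, 1), Add(12, Add(-1, 1)))), -56) = Mul(Add(-58, Mul(2, 0, Add(12, 0))), -56) = Mul(Add(-58, Mul(2, 0, 12)), -56) = Mul(Add(-58, 0), -56) = Mul(-58, -56) = 3248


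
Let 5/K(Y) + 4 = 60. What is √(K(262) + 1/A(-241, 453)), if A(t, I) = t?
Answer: √3876726/6748 ≈ 0.29178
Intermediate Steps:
K(Y) = 5/56 (K(Y) = 5/(-4 + 60) = 5/56)
√(K(262) + 1/A(-241, 453)) = √(5/56 + 1/(-241)) = √(5/56 - 1/241) = √(1149/13496) = √3876726/6748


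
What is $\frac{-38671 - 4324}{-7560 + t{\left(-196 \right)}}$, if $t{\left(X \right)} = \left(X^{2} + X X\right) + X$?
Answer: $- \frac{42995}{69076} \approx -0.62243$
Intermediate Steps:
$t{\left(X \right)} = X + 2 X^{2}$ ($t{\left(X \right)} = \left(X^{2} + X^{2}\right) + X = 2 X^{2} + X = X + 2 X^{2}$)
$\frac{-38671 - 4324}{-7560 + t{\left(-196 \right)}} = \frac{-38671 - 4324}{-7560 - 196 \left(1 + 2 \left(-196\right)\right)} = \frac{-38671 - 4324}{-7560 - 196 \left(1 - 392\right)} = \frac{-38671 - 4324}{-7560 - -76636} = - \frac{42995}{-7560 + 76636} = - \frac{42995}{69076}$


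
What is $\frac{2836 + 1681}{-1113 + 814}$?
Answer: $- \frac{4517}{299} \approx -15.107$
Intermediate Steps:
$\frac{2836 + 1681}{-1113 + 814} = \frac{4517}{-299} = 4517 \left(- \frac{1}{299}\right) = - \frac{4517}{299}$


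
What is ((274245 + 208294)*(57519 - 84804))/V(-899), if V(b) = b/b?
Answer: -13166076615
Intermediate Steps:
V(b) = 1
((274245 + 208294)*(57519 - 84804))/V(-899) = ((274245 + 208294)*(57519 - 84804))/1 = (482539*(-27285))*1 = -13166076615*1 = -13166076615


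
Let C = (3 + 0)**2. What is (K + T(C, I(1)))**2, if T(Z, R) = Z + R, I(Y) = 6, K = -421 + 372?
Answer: 1156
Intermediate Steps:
K = -49
C = 9 (C = 3**2 = 9)
T(Z, R) = R + Z
(K + T(C, I(1)))**2 = (-49 + (6 + 9))**2 = (-49 + 15)**2 = (-34)**2 = 1156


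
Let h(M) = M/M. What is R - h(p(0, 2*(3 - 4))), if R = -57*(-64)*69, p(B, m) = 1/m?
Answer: 251711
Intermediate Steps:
h(M) = 1
R = 251712 (R = 3648*69 = 251712)
R - h(p(0, 2*(3 - 4))) = 251712 - 1*1 = 251712 - 1 = 251711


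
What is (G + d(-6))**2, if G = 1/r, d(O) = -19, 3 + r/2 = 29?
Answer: 974169/2704 ≈ 360.27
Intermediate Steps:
r = 52 (r = -6 + 2*29 = -6 + 58 = 52)
G = 1/52 ≈ 0.019231
(G + d(-6))**2 = (1/52 - 19)**2 = (-987/52)**2 = 974169/2704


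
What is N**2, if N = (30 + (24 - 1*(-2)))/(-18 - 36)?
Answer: 784/729 ≈ 1.0754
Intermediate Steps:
N = -28/27 (N = (30 + (24 + 2))/(-54) = (30 + 26)*(-1/54) = 56*(-1/54) = -28/27 ≈ -1.0370)
N**2 = (-28/27)**2 = 784/729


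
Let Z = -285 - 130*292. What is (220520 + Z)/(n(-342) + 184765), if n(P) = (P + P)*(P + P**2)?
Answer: -182275/79584683 ≈ -0.0022903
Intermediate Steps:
n(P) = 2*P*(P + P**2) (n(P) = (2*P)*(P + P**2) = 2*P*(P + P**2))
Z = -38245 (Z = -285 - 37960 = -38245)
(220520 + Z)/(n(-342) + 184765) = (220520 - 38245)/(2*(-342)**2*(1 - 342) + 184765) = 182275/(2*116964*(-341) + 184765) = 182275/(-79769448 + 184765) = 182275/(-79584683) = 182275*(-1/79584683) = -182275/79584683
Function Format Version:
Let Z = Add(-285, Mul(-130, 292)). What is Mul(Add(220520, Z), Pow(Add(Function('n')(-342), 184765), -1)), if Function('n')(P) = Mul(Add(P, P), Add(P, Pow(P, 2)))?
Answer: Rational(-182275, 79584683) ≈ -0.0022903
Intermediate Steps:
Function('n')(P) = Mul(2, P, Add(P, Pow(P, 2))) (Function('n')(P) = Mul(Mul(2, P), Add(P, Pow(P, 2))) = Mul(2, P, Add(P, Pow(P, 2))))
Z = -38245 (Z = Add(-285, -37960) = -38245)
Mul(Add(220520, Z), Pow(Add(Function('n')(-342), 184765), -1)) = Mul(Add(220520, -38245), Pow(Add(Mul(2, Pow(-342, 2), Add(1, -342)), 184765), -1)) = Mul(182275, Pow(Add(Mul(2, 116964, -341), 184765), -1)) = Mul(182275, Pow(Add(-79769448, 184765), -1)) = Mul(182275, Pow(-79584683, -1)) = Mul(182275, Rational(-1, 79584683)) = Rational(-182275, 79584683)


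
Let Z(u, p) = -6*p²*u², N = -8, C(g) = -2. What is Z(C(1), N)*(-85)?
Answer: 130560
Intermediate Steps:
Z(u, p) = -6*p²*u²
Z(C(1), N)*(-85) = -6*(-8)²*(-2)²*(-85) = -6*64*4*(-85) = -1536*(-85) = 130560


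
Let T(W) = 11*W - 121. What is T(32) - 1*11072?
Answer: -10841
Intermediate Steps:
T(W) = -121 + 11*W
T(32) - 1*11072 = (-121 + 11*32) - 1*11072 = (-121 + 352) - 11072 = 231 - 11072 = -10841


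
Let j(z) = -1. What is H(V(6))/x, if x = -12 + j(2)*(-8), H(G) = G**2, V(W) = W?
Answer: -9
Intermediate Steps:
x = -4 (x = -12 - 1*(-8) = -12 + 8 = -4)
H(V(6))/x = 6**2/(-4) = 36*(-1/4) = -9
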